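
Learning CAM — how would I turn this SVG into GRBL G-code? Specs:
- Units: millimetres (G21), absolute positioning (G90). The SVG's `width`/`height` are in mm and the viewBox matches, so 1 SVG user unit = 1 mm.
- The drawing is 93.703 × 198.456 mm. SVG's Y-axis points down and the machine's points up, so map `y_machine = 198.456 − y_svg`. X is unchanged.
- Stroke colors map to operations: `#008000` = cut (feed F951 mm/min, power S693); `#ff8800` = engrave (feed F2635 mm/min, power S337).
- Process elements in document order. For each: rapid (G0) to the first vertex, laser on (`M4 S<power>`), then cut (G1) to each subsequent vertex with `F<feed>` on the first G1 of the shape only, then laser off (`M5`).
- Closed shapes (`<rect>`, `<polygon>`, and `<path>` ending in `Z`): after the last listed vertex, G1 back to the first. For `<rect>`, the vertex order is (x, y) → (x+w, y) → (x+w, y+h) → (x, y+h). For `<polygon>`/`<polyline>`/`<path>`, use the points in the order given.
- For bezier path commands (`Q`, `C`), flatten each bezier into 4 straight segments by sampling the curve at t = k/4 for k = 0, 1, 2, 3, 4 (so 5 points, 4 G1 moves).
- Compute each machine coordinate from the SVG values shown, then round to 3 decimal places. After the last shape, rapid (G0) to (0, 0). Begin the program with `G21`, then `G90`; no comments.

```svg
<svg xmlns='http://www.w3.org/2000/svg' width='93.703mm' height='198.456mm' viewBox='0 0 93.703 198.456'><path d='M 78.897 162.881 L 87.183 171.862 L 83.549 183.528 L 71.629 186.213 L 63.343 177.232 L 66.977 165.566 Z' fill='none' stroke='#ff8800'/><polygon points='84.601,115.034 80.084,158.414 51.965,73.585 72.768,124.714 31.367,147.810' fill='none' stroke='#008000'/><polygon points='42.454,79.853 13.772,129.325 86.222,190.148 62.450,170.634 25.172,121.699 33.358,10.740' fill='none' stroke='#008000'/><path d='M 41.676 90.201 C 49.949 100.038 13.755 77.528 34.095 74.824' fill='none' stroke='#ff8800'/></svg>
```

1 u = 1 mm; y_m = 198.456 − y.

[1] `<path>` regular polygon, #ff8800→engrave S337 F2635: (78.897,35.575) → (87.183,26.594) → (83.549,14.928) → (71.629,12.243) → (63.343,21.224) → (66.977,32.890) → (78.897,35.575) (closed)

[2] `<polygon>` closed polygon, #008000→cut S693 F951: (84.601,83.422) → (80.084,40.042) → (51.965,124.871) → (72.768,73.742) → (31.367,50.646) → (84.601,83.422) (closed)

[3] `<polygon>` closed polygon, #008000→cut S693 F951: (42.454,118.603) → (13.772,69.131) → (86.222,8.308) → (62.450,27.822) → (25.172,76.757) → (33.358,187.716) → (42.454,118.603) (closed)

[4] `<path>` cubic bezier, #ff8800→engrave S337 F2635: (41.676,108.255) → (41.121,106.127) → (33.360,111.241) → (27.862,118.705) → (34.095,123.632)

G21
G90
G0 X78.897 Y35.575
M4 S337
G1 X87.183 Y26.594 F2635
G1 X83.549 Y14.928
G1 X71.629 Y12.243
G1 X63.343 Y21.224
G1 X66.977 Y32.890
G1 X78.897 Y35.575
M5
G0 X84.601 Y83.422
M4 S693
G1 X80.084 Y40.042 F951
G1 X51.965 Y124.871
G1 X72.768 Y73.742
G1 X31.367 Y50.646
G1 X84.601 Y83.422
M5
G0 X42.454 Y118.603
M4 S693
G1 X13.772 Y69.131 F951
G1 X86.222 Y8.308
G1 X62.450 Y27.822
G1 X25.172 Y76.757
G1 X33.358 Y187.716
G1 X42.454 Y118.603
M5
G0 X41.676 Y108.255
M4 S337
G1 X41.121 Y106.127 F2635
G1 X33.360 Y111.241
G1 X27.862 Y118.705
G1 X34.095 Y123.632
M5
G0 X0.000 Y0.000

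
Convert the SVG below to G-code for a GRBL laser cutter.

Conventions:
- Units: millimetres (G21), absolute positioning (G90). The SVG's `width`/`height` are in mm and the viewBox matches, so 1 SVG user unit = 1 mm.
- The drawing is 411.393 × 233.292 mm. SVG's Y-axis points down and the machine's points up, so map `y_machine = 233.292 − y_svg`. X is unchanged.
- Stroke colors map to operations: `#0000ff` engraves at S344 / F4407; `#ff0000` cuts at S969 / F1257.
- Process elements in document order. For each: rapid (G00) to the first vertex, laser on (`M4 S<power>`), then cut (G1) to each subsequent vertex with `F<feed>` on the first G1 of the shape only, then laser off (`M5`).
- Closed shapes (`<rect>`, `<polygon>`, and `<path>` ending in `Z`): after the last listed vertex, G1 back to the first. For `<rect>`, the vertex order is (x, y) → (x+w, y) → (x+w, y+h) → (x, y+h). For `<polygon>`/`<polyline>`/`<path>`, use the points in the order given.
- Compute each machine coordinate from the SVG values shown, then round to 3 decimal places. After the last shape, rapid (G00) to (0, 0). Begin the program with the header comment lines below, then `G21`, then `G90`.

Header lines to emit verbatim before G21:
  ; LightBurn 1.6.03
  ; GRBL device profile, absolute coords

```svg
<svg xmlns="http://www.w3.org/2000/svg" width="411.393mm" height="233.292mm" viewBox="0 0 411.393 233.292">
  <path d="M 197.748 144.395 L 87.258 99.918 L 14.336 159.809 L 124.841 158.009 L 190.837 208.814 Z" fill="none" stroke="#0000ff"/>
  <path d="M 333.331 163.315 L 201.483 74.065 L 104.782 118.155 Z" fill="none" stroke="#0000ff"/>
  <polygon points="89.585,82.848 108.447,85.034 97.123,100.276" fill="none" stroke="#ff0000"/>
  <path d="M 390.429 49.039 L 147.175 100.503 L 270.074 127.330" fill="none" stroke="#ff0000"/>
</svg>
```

; LightBurn 1.6.03
; GRBL device profile, absolute coords
G21
G90
G00 X197.748 Y88.897
M4 S344
G1 X87.258 Y133.374 F4407
G1 X14.336 Y73.483
G1 X124.841 Y75.283
G1 X190.837 Y24.478
G1 X197.748 Y88.897
M5
G00 X333.331 Y69.977
M4 S344
G1 X201.483 Y159.227 F4407
G1 X104.782 Y115.137
G1 X333.331 Y69.977
M5
G00 X89.585 Y150.444
M4 S969
G1 X108.447 Y148.258 F1257
G1 X97.123 Y133.016
G1 X89.585 Y150.444
M5
G00 X390.429 Y184.253
M4 S969
G1 X147.175 Y132.789 F1257
G1 X270.074 Y105.962
M5
G00 X0.000 Y0.000

viewBox `0 0 411.393 233.292` with mm width/height → 1 unit = 1 mm. Flip: y_m = 233.292 − y_svg.

**Shape 1** — `<path>` closed polygon, stroke `#0000ff` → engrave (S344, F4407). Machine vertices: (197.748,88.897) → (87.258,133.374) → (14.336,73.483) → (124.841,75.283) → (190.837,24.478) → (197.748,88.897). Closed: final G1 returns to the first vertex.

**Shape 2** — `<path>` closed polygon, stroke `#0000ff` → engrave (S344, F4407). Machine vertices: (333.331,69.977) → (201.483,159.227) → (104.782,115.137) → (333.331,69.977). Closed: final G1 returns to the first vertex.

**Shape 3** — `<polygon>` regular polygon, stroke `#ff0000` → cut (S969, F1257). Machine vertices: (89.585,150.444) → (108.447,148.258) → (97.123,133.016) → (89.585,150.444). Closed: final G1 returns to the first vertex.

**Shape 4** — `<path>` open polyline, stroke `#ff0000` → cut (S969, F1257). Machine vertices: (390.429,184.253) → (147.175,132.789) → (270.074,105.962). Open path.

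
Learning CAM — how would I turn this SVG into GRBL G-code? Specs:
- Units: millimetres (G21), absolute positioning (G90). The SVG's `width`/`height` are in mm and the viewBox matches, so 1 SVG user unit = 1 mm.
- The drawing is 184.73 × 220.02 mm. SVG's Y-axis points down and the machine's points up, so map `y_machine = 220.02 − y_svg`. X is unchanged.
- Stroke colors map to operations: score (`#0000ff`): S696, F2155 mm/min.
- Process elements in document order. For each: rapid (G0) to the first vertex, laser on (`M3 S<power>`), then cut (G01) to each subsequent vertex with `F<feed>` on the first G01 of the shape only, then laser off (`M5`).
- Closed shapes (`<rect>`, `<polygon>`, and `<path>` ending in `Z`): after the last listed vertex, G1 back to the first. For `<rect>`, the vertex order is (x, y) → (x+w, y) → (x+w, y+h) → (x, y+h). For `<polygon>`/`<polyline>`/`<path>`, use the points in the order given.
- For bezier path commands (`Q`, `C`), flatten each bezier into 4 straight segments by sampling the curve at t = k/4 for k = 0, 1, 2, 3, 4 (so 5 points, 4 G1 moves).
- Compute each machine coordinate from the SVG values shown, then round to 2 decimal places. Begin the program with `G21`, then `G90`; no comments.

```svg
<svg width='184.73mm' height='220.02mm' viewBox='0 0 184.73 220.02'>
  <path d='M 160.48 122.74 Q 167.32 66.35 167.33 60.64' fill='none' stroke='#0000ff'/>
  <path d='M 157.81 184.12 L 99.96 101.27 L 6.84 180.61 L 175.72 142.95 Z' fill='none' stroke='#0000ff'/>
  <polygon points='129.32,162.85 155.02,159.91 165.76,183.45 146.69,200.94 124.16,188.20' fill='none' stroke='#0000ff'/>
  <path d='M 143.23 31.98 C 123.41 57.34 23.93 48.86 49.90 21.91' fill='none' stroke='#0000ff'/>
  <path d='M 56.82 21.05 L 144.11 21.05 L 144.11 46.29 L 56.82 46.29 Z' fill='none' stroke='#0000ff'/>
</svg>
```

Since the viewBox matches the mm dimensions, user units are millimetres directly. The only transform is the Y-flip y_m = 220.02 − y_svg.

Shape 1 is a quadratic bezier drawn with `<path>`. Its stroke #0000ff means score at S696, F2155. After flipping Y the toolpath is (160.48,97.28) → (163.47,122.31) → (165.61,141.00) → (166.90,153.36) → (167.33,159.38).

Shape 2 is a closed polygon drawn with `<path>`. Its stroke #0000ff means score at S696, F2155. After flipping Y the toolpath is (157.81,35.90) → (99.96,118.75) → (6.84,39.41) → (175.72,77.07) → (157.81,35.90), returning to the start.

Shape 3 is a regular polygon drawn with `<polygon>`. Its stroke #0000ff means score at S696, F2155. After flipping Y the toolpath is (129.32,57.17) → (155.02,60.11) → (165.76,36.57) → (146.69,19.08) → (124.16,31.82) → (129.32,57.17), returning to the start.

Shape 4 is a cubic bezier drawn with `<path>`. Its stroke #0000ff means score at S696, F2155. After flipping Y the toolpath is (143.23,188.04) → (116.63,175.12) → (79.39,173.46) → (50.74,181.60) → (49.90,198.11).

Shape 5 is a rectangle drawn with `<path>`. Its stroke #0000ff means score at S696, F2155. After flipping Y the toolpath is (56.82,198.97) → (144.11,198.97) → (144.11,173.73) → (56.82,173.73) → (56.82,198.97), returning to the start.

G21
G90
G0 X160.48 Y97.28
M3 S696
G01 X163.47 Y122.31 F2155
G01 X165.61 Y141.00
G01 X166.90 Y153.36
G01 X167.33 Y159.38
M5
G0 X157.81 Y35.90
M3 S696
G01 X99.96 Y118.75 F2155
G01 X6.84 Y39.41
G01 X175.72 Y77.07
G01 X157.81 Y35.90
M5
G0 X129.32 Y57.17
M3 S696
G01 X155.02 Y60.11 F2155
G01 X165.76 Y36.57
G01 X146.69 Y19.08
G01 X124.16 Y31.82
G01 X129.32 Y57.17
M5
G0 X143.23 Y188.04
M3 S696
G01 X116.63 Y175.12 F2155
G01 X79.39 Y173.46
G01 X50.74 Y181.60
G01 X49.90 Y198.11
M5
G0 X56.82 Y198.97
M3 S696
G01 X144.11 Y198.97 F2155
G01 X144.11 Y173.73
G01 X56.82 Y173.73
G01 X56.82 Y198.97
M5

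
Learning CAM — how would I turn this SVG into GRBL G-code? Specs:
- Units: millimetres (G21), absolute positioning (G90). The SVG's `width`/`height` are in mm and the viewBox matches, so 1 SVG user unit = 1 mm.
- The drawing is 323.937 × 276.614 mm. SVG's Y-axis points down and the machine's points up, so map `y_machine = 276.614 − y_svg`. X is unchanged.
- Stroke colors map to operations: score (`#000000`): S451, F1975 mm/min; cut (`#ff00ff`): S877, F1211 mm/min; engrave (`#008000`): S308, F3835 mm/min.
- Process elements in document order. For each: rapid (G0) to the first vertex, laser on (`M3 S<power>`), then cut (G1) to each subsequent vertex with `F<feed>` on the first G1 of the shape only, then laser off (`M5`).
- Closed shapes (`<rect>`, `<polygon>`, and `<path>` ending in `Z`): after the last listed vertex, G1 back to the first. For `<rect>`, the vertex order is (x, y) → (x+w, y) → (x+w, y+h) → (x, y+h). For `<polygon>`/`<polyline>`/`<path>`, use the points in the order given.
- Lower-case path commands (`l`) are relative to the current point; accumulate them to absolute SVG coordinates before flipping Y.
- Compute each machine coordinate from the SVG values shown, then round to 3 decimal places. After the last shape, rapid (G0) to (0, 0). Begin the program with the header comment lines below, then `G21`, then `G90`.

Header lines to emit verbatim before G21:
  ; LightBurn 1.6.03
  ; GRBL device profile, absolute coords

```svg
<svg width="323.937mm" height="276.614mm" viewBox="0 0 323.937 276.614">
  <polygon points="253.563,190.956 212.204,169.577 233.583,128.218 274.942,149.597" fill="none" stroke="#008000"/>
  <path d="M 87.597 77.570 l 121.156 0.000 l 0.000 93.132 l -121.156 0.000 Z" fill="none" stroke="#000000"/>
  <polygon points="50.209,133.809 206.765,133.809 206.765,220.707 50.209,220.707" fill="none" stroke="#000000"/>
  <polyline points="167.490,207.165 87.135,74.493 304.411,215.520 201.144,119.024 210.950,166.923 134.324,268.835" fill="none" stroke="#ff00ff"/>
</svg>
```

viewBox `0 0 323.937 276.614` with mm width/height → 1 unit = 1 mm. Flip: y_m = 276.614 − y_svg.

**Shape 1** — `<polygon>` regular polygon, stroke `#008000` → engrave (S308, F3835). Machine vertices: (253.563,85.658) → (212.204,107.037) → (233.583,148.396) → (274.942,127.017) → (253.563,85.658). Closed: final G1 returns to the first vertex.

**Shape 2** — `<path>` rectangle, stroke `#000000` → score (S451, F1975). Machine vertices: (87.597,199.044) → (208.753,199.044) → (208.753,105.912) → (87.597,105.912) → (87.597,199.044). Closed: final G1 returns to the first vertex.

**Shape 3** — `<polygon>` rectangle, stroke `#000000` → score (S451, F1975). Machine vertices: (50.209,142.805) → (206.765,142.805) → (206.765,55.907) → (50.209,55.907) → (50.209,142.805). Closed: final G1 returns to the first vertex.

**Shape 4** — `<polyline>` open polyline, stroke `#ff00ff` → cut (S877, F1211). Machine vertices: (167.490,69.449) → (87.135,202.121) → (304.411,61.094) → (201.144,157.590) → (210.950,109.691) → (134.324,7.779). Open path.

; LightBurn 1.6.03
; GRBL device profile, absolute coords
G21
G90
G0 X253.563 Y85.658
M3 S308
G1 X212.204 Y107.037 F3835
G1 X233.583 Y148.396
G1 X274.942 Y127.017
G1 X253.563 Y85.658
M5
G0 X87.597 Y199.044
M3 S451
G1 X208.753 Y199.044 F1975
G1 X208.753 Y105.912
G1 X87.597 Y105.912
G1 X87.597 Y199.044
M5
G0 X50.209 Y142.805
M3 S451
G1 X206.765 Y142.805 F1975
G1 X206.765 Y55.907
G1 X50.209 Y55.907
G1 X50.209 Y142.805
M5
G0 X167.490 Y69.449
M3 S877
G1 X87.135 Y202.121 F1211
G1 X304.411 Y61.094
G1 X201.144 Y157.590
G1 X210.950 Y109.691
G1 X134.324 Y7.779
M5
G0 X0.000 Y0.000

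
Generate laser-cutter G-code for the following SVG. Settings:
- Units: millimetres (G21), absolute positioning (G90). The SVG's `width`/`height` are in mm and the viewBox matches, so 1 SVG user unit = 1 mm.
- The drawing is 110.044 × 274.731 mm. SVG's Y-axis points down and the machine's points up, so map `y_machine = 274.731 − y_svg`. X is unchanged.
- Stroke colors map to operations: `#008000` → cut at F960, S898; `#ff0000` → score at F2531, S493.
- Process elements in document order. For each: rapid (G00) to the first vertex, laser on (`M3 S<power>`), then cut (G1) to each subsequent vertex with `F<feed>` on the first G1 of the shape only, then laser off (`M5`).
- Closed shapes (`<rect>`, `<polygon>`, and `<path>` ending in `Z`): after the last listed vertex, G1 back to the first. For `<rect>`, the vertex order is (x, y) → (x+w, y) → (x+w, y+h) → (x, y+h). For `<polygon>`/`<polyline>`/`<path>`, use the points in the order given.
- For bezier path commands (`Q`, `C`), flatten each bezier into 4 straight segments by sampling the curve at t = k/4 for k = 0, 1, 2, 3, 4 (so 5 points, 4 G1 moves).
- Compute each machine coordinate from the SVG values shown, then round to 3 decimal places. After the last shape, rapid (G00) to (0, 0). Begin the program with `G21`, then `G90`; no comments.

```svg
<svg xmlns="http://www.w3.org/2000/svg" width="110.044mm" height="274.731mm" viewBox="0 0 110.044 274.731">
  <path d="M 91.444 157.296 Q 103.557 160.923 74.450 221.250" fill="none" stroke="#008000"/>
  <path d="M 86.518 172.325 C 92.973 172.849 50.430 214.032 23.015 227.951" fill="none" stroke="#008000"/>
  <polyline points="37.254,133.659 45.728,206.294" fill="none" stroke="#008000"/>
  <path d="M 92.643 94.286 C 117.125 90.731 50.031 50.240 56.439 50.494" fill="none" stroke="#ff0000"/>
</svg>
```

G21
G90
G00 X91.444 Y117.435
M3 S898
G1 X94.924 Y112.078 F960
G1 X93.252 Y99.633
G1 X86.427 Y80.101
G1 X74.450 Y53.481
M5
G00 X86.518 Y102.406
M3 S898
G1 X83.174 Y95.451 F960
G1 X67.468 Y79.616
G1 X45.411 Y61.270
G1 X23.015 Y46.780
M5
G00 X37.254 Y141.072
M3 S898
G1 X45.728 Y68.437 F960
M5
G00 X92.643 Y180.445
M3 S493
G1 X96.413 Y188.823 F2531
G1 X81.319 Y203.769
G1 X62.835 Y218.002
G1 X56.439 Y224.237
M5
G00 X0.000 Y0.000

1 u = 1 mm; y_m = 274.731 − y.

[1] `<path>` quadratic bezier, #008000→cut S898 F960: (91.444,117.435) → (94.924,112.078) → (93.252,99.633) → (86.427,80.101) → (74.450,53.481)

[2] `<path>` cubic bezier, #008000→cut S898 F960: (86.518,102.406) → (83.174,95.451) → (67.468,79.616) → (45.411,61.270) → (23.015,46.780)

[3] `<polyline>` line segment, #008000→cut S898 F960: (37.254,141.072) → (45.728,68.437)

[4] `<path>` cubic bezier, #ff0000→score S493 F2531: (92.643,180.445) → (96.413,188.823) → (81.319,203.769) → (62.835,218.002) → (56.439,224.237)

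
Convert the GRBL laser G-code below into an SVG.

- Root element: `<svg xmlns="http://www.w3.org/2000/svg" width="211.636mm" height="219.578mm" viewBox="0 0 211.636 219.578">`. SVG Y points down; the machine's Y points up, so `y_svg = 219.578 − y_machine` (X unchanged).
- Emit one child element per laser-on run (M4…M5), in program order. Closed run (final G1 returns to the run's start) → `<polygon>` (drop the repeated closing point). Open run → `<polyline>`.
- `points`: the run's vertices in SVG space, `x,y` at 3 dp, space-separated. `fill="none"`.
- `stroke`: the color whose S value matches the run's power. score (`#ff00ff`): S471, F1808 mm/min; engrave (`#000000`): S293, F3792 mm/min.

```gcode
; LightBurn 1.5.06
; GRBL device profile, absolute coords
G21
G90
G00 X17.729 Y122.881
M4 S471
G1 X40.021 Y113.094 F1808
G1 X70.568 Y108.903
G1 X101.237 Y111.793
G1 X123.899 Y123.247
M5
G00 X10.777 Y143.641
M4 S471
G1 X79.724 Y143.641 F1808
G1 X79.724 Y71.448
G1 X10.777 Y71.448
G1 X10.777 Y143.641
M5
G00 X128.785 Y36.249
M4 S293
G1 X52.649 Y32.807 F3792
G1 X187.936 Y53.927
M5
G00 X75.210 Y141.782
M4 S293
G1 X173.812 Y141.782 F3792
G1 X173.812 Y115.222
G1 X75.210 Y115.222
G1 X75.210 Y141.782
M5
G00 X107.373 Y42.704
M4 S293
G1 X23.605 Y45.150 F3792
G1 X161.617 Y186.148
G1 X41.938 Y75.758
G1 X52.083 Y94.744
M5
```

Each laser-on run becomes one SVG element. Flip Y back into SVG space with y_svg = 219.578 − y_machine.

Run 1: the run's S471 means `#ff00ff` (score). The run is open, so emit a `<polyline>` with points (Y-flipped): 17.729,96.697 40.021,106.484 70.568,110.675 101.237,107.785 123.899,96.331.

Run 2: S471 ⇒ score layer `#ff00ff`. The run returns to its start, so emit a `<polygon>` with points (Y-flipped): 10.777,75.937 79.724,75.937 79.724,148.130 10.777,148.130.

Run 3: S293 ⇒ engrave layer `#000000`. The run is open, so emit a `<polyline>` with points (Y-flipped): 128.785,183.329 52.649,186.771 187.936,165.651.

Run 4: S293 ⇒ engrave layer `#000000`. The run returns to its start, so emit a `<polygon>` with points (Y-flipped): 75.210,77.796 173.812,77.796 173.812,104.356 75.210,104.356.

Run 5: the run's S293 means `#000000` (engrave). The run is open, so emit a `<polyline>` with points (Y-flipped): 107.373,176.874 23.605,174.428 161.617,33.430 41.938,143.820 52.083,124.834.

<svg xmlns="http://www.w3.org/2000/svg" width="211.636mm" height="219.578mm" viewBox="0 0 211.636 219.578">
  <polyline points="17.729,96.697 40.021,106.484 70.568,110.675 101.237,107.785 123.899,96.331" fill="none" stroke="#ff00ff"/>
  <polygon points="10.777,75.937 79.724,75.937 79.724,148.130 10.777,148.130" fill="none" stroke="#ff00ff"/>
  <polyline points="128.785,183.329 52.649,186.771 187.936,165.651" fill="none" stroke="#000000"/>
  <polygon points="75.210,77.796 173.812,77.796 173.812,104.356 75.210,104.356" fill="none" stroke="#000000"/>
  <polyline points="107.373,176.874 23.605,174.428 161.617,33.430 41.938,143.820 52.083,124.834" fill="none" stroke="#000000"/>
</svg>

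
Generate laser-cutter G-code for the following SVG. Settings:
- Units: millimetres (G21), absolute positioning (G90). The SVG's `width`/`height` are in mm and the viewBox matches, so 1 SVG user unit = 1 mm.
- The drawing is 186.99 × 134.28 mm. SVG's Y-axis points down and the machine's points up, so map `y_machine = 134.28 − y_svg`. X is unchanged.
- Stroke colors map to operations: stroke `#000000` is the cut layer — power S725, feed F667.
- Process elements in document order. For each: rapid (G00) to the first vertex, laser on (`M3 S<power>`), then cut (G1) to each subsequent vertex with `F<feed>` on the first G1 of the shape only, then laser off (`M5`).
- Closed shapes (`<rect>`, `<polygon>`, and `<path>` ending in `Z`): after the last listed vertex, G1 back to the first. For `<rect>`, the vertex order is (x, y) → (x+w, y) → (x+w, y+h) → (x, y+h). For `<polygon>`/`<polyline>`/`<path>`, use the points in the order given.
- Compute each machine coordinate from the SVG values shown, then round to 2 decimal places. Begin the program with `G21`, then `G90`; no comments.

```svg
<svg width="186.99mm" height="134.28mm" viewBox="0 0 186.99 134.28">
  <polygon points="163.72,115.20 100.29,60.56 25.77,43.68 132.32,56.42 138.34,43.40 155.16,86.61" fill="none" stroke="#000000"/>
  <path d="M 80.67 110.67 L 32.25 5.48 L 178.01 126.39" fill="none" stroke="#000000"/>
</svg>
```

Since the viewBox matches the mm dimensions, user units are millimetres directly. The only transform is the Y-flip y_m = 134.28 − y_svg.

Shape 1 is a closed polygon drawn with `<polygon>`. Its stroke #000000 means cut at S725, F667. After flipping Y the toolpath is (163.72,19.08) → (100.29,73.72) → (25.77,90.60) → (132.32,77.86) → (138.34,90.88) → (155.16,47.67) → (163.72,19.08), returning to the start.

Shape 2 is a open polyline drawn with `<path>`. Its stroke #000000 means cut at S725, F667. After flipping Y the toolpath is (80.67,23.61) → (32.25,128.80) → (178.01,7.89).

G21
G90
G00 X163.72 Y19.08
M3 S725
G1 X100.29 Y73.72 F667
G1 X25.77 Y90.60
G1 X132.32 Y77.86
G1 X138.34 Y90.88
G1 X155.16 Y47.67
G1 X163.72 Y19.08
M5
G00 X80.67 Y23.61
M3 S725
G1 X32.25 Y128.80 F667
G1 X178.01 Y7.89
M5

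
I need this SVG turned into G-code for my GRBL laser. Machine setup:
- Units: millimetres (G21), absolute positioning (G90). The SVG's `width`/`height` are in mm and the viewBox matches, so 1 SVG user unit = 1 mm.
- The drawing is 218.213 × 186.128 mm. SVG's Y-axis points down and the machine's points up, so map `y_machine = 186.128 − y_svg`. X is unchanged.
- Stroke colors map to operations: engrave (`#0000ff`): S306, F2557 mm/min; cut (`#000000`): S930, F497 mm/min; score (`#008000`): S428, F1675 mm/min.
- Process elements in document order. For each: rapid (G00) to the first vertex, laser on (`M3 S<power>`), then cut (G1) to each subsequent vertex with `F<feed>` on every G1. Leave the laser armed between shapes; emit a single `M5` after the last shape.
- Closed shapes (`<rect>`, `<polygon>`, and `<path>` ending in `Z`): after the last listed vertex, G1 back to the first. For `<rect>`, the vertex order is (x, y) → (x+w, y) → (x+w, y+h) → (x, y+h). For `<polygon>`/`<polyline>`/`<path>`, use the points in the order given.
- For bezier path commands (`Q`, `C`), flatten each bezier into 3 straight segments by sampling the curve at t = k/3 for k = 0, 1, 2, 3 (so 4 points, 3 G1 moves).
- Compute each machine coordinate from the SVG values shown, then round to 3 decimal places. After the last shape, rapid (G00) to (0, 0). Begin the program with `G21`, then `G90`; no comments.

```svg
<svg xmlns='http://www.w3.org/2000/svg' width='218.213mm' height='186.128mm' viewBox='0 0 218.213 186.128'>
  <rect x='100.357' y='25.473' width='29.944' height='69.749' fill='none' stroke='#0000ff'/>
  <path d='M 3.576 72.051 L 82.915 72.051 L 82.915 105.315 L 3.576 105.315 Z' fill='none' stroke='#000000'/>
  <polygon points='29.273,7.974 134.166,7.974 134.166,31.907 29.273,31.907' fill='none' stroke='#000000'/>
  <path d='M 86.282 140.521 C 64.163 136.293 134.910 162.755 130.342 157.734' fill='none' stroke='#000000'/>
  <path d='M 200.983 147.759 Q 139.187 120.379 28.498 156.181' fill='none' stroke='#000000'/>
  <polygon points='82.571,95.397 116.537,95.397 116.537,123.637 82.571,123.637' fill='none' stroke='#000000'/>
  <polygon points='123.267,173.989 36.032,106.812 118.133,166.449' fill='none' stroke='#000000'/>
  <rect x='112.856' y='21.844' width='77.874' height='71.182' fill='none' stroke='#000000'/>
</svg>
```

G21
G90
G00 X100.357 Y160.655
M3 S306
G1 X130.301 Y160.655 F2557
G1 X130.301 Y90.906 F2557
G1 X100.357 Y90.906 F2557
G1 X100.357 Y160.655 F2557
G00 X3.576 Y114.077
M3 S930
G1 X82.915 Y114.077 F497
G1 X82.915 Y80.813 F497
G1 X3.576 Y80.813 F497
G1 X3.576 Y114.077 F497
G00 X29.273 Y178.154
M3 S930
G1 X134.166 Y178.154 F497
G1 X134.166 Y154.221 F497
G1 X29.273 Y154.221 F497
G1 X29.273 Y178.154 F497
G00 X86.282 Y45.607
M3 S930
G1 X88.889 Y41.908 F497
G1 X116.034 Y31.565 F497
G1 X130.342 Y28.394 F497
G00 X200.983 Y38.369
M3 S930
G1 X154.353 Y49.602 F497
G1 X96.858 Y46.795 F497
G1 X28.498 Y29.947 F497
G00 X82.571 Y90.731
M3 S930
G1 X116.537 Y90.731 F497
G1 X116.537 Y62.491 F497
G1 X82.571 Y62.491 F497
G1 X82.571 Y90.731 F497
G00 X123.267 Y12.139
M3 S930
G1 X36.032 Y79.316 F497
G1 X118.133 Y19.679 F497
G1 X123.267 Y12.139 F497
G00 X112.856 Y164.284
M3 S930
G1 X190.730 Y164.284 F497
G1 X190.730 Y93.102 F497
G1 X112.856 Y93.102 F497
G1 X112.856 Y164.284 F497
M5
G00 X0.000 Y0.000

1 u = 1 mm; y_m = 186.128 − y.

[1] `<rect>` rectangle, #0000ff→engrave S306 F2557: (100.357,160.655) → (130.301,160.655) → (130.301,90.906) → (100.357,90.906) → (100.357,160.655) (closed)

[2] `<path>` rectangle, #000000→cut S930 F497: (3.576,114.077) → (82.915,114.077) → (82.915,80.813) → (3.576,80.813) → (3.576,114.077) (closed)

[3] `<polygon>` rectangle, #000000→cut S930 F497: (29.273,178.154) → (134.166,178.154) → (134.166,154.221) → (29.273,154.221) → (29.273,178.154) (closed)

[4] `<path>` cubic bezier, #000000→cut S930 F497: (86.282,45.607) → (88.889,41.908) → (116.034,31.565) → (130.342,28.394)

[5] `<path>` quadratic bezier, #000000→cut S930 F497: (200.983,38.369) → (154.353,49.602) → (96.858,46.795) → (28.498,29.947)

[6] `<polygon>` rectangle, #000000→cut S930 F497: (82.571,90.731) → (116.537,90.731) → (116.537,62.491) → (82.571,62.491) → (82.571,90.731) (closed)

[7] `<polygon>` closed polygon, #000000→cut S930 F497: (123.267,12.139) → (36.032,79.316) → (118.133,19.679) → (123.267,12.139) (closed)

[8] `<rect>` rectangle, #000000→cut S930 F497: (112.856,164.284) → (190.730,164.284) → (190.730,93.102) → (112.856,93.102) → (112.856,164.284) (closed)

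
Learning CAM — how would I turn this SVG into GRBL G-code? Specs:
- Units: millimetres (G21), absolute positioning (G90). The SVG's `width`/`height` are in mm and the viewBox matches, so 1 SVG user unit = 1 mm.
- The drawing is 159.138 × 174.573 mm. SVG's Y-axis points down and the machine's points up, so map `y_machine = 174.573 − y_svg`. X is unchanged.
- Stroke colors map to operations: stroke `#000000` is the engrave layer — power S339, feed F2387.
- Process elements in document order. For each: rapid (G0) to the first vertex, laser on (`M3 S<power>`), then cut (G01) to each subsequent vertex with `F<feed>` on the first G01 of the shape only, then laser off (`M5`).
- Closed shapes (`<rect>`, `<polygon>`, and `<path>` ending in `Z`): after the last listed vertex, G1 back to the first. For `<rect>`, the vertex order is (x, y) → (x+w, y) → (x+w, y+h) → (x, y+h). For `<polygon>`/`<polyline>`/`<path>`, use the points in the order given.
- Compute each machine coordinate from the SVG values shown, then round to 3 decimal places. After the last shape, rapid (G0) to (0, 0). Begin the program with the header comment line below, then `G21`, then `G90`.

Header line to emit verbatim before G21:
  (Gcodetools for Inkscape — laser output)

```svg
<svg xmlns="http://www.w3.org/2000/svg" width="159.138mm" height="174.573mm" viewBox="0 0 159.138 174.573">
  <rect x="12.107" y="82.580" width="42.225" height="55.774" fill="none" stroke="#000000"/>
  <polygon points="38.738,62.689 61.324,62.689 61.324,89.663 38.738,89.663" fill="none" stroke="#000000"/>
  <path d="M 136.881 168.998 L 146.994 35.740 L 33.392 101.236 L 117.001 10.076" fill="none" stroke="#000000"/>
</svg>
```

Since the viewBox matches the mm dimensions, user units are millimetres directly. The only transform is the Y-flip y_m = 174.573 − y_svg.

Shape 1 is a rectangle drawn with `<rect>`. Its stroke #000000 means engrave at S339, F2387. After flipping Y the toolpath is (12.107,91.993) → (54.332,91.993) → (54.332,36.219) → (12.107,36.219) → (12.107,91.993), returning to the start.

Shape 2 is a rectangle drawn with `<polygon>`. Its stroke #000000 means engrave at S339, F2387. After flipping Y the toolpath is (38.738,111.884) → (61.324,111.884) → (61.324,84.910) → (38.738,84.910) → (38.738,111.884), returning to the start.

Shape 3 is a open polyline drawn with `<path>`. Its stroke #000000 means engrave at S339, F2387. After flipping Y the toolpath is (136.881,5.575) → (146.994,138.833) → (33.392,73.337) → (117.001,164.497).

(Gcodetools for Inkscape — laser output)
G21
G90
G0 X12.107 Y91.993
M3 S339
G01 X54.332 Y91.993 F2387
G01 X54.332 Y36.219
G01 X12.107 Y36.219
G01 X12.107 Y91.993
M5
G0 X38.738 Y111.884
M3 S339
G01 X61.324 Y111.884 F2387
G01 X61.324 Y84.910
G01 X38.738 Y84.910
G01 X38.738 Y111.884
M5
G0 X136.881 Y5.575
M3 S339
G01 X146.994 Y138.833 F2387
G01 X33.392 Y73.337
G01 X117.001 Y164.497
M5
G0 X0.000 Y0.000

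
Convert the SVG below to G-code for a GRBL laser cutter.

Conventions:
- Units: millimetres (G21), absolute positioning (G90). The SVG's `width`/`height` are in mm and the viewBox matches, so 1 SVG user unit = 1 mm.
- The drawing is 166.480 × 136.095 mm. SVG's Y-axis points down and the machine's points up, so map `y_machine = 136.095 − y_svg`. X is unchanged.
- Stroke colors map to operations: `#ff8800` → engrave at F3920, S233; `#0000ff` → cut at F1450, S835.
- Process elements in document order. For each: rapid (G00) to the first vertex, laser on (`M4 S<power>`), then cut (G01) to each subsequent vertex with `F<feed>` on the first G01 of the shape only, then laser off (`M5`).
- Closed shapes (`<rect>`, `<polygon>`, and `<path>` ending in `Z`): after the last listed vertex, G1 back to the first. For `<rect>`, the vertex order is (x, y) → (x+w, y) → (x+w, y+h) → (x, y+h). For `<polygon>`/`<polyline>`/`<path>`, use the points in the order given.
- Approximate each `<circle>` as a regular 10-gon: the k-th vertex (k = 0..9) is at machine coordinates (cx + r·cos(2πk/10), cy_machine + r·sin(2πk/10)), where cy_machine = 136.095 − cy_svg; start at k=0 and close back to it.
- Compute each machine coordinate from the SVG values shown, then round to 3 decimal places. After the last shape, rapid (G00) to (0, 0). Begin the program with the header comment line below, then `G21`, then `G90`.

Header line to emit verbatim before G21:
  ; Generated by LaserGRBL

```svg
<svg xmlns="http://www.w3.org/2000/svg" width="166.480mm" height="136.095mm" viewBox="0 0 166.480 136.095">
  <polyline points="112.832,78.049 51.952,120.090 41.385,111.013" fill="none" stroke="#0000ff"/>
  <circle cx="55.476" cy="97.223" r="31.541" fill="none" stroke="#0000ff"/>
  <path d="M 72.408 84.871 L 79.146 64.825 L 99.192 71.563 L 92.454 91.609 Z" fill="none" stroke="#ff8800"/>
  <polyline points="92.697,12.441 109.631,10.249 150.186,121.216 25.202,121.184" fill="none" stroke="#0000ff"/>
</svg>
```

; Generated by LaserGRBL
G21
G90
G00 X112.832 Y58.046
M4 S835
G01 X51.952 Y16.005 F1450
G01 X41.385 Y25.082
M5
G00 X87.017 Y38.872
M4 S835
G01 X80.993 Y57.411 F1450
G01 X65.223 Y68.869
G01 X45.729 Y68.869
G01 X29.959 Y57.411
G01 X23.935 Y38.872
G01 X29.959 Y20.333
G01 X45.729 Y8.875
G01 X65.223 Y8.875
G01 X80.993 Y20.333
G01 X87.017 Y38.872
M5
G00 X72.408 Y51.224
M4 S233
G01 X79.146 Y71.270 F3920
G01 X99.192 Y64.532
G01 X92.454 Y44.486
G01 X72.408 Y51.224
M5
G00 X92.697 Y123.654
M4 S835
G01 X109.631 Y125.846 F1450
G01 X150.186 Y14.879
G01 X25.202 Y14.911
M5
G00 X0.000 Y0.000

viewBox `0 0 166.480 136.095` with mm width/height → 1 unit = 1 mm. Flip: y_m = 136.095 − y_svg.

**Shape 1** — `<polyline>` open polyline, stroke `#0000ff` → cut (S835, F1450). Machine vertices: (112.832,58.046) → (51.952,16.005) → (41.385,25.082). Open path.

**Shape 2** — `<circle>` circle, stroke `#0000ff` → cut (S835, F1450). Machine vertices: (87.017,38.872) → (80.993,57.411) → (65.223,68.869) → (45.729,68.869) → (29.959,57.411) → (23.935,38.872) → (29.959,20.333) → (45.729,8.875) → (65.223,8.875) → (80.993,20.333) → (87.017,38.872). Closed: final G1 returns to the first vertex.

**Shape 3** — `<path>` regular polygon, stroke `#ff8800` → engrave (S233, F3920). Machine vertices: (72.408,51.224) → (79.146,71.270) → (99.192,64.532) → (92.454,44.486) → (72.408,51.224). Closed: final G1 returns to the first vertex.

**Shape 4** — `<polyline>` open polyline, stroke `#0000ff` → cut (S835, F1450). Machine vertices: (92.697,123.654) → (109.631,125.846) → (150.186,14.879) → (25.202,14.911). Open path.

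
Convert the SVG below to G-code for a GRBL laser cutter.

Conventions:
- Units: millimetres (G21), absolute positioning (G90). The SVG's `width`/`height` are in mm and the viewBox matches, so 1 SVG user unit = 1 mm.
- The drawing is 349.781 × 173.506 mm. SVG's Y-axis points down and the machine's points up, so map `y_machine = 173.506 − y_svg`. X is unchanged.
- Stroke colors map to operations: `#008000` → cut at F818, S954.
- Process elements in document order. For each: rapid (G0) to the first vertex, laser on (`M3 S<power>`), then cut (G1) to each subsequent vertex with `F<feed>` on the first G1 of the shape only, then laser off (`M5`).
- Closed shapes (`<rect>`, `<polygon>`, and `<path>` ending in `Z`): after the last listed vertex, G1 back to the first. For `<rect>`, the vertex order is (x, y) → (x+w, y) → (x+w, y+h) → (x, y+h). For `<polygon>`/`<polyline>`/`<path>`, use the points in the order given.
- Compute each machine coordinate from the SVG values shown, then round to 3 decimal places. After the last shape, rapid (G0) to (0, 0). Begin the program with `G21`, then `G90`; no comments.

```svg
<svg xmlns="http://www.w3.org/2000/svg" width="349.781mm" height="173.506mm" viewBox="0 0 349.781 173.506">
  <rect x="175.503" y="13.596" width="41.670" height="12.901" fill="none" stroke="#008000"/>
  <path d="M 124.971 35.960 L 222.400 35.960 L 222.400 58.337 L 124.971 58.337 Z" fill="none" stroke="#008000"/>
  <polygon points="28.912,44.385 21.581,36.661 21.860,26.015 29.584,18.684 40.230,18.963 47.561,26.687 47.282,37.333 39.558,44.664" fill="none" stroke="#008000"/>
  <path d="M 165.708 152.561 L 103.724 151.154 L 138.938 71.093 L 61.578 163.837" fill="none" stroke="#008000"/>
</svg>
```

Since the viewBox matches the mm dimensions, user units are millimetres directly. The only transform is the Y-flip y_m = 173.506 − y_svg.

Shape 1 is a rectangle drawn with `<rect>`. Its stroke #008000 means cut at S954, F818. After flipping Y the toolpath is (175.503,159.910) → (217.173,159.910) → (217.173,147.009) → (175.503,147.009) → (175.503,159.910), returning to the start.

Shape 2 is a rectangle drawn with `<path>`. Its stroke #008000 means cut at S954, F818. After flipping Y the toolpath is (124.971,137.546) → (222.400,137.546) → (222.400,115.169) → (124.971,115.169) → (124.971,137.546), returning to the start.

Shape 3 is a regular polygon drawn with `<polygon>`. Its stroke #008000 means cut at S954, F818. After flipping Y the toolpath is (28.912,129.121) → (21.581,136.845) → (21.860,147.491) → (29.584,154.822) → (40.230,154.543) → (47.561,146.819) → (47.282,136.173) → (39.558,128.842) → (28.912,129.121), returning to the start.

Shape 4 is a open polyline drawn with `<path>`. Its stroke #008000 means cut at S954, F818. After flipping Y the toolpath is (165.708,20.945) → (103.724,22.352) → (138.938,102.413) → (61.578,9.669).

G21
G90
G0 X175.503 Y159.910
M3 S954
G1 X217.173 Y159.910 F818
G1 X217.173 Y147.009
G1 X175.503 Y147.009
G1 X175.503 Y159.910
M5
G0 X124.971 Y137.546
M3 S954
G1 X222.400 Y137.546 F818
G1 X222.400 Y115.169
G1 X124.971 Y115.169
G1 X124.971 Y137.546
M5
G0 X28.912 Y129.121
M3 S954
G1 X21.581 Y136.845 F818
G1 X21.860 Y147.491
G1 X29.584 Y154.822
G1 X40.230 Y154.543
G1 X47.561 Y146.819
G1 X47.282 Y136.173
G1 X39.558 Y128.842
G1 X28.912 Y129.121
M5
G0 X165.708 Y20.945
M3 S954
G1 X103.724 Y22.352 F818
G1 X138.938 Y102.413
G1 X61.578 Y9.669
M5
G0 X0.000 Y0.000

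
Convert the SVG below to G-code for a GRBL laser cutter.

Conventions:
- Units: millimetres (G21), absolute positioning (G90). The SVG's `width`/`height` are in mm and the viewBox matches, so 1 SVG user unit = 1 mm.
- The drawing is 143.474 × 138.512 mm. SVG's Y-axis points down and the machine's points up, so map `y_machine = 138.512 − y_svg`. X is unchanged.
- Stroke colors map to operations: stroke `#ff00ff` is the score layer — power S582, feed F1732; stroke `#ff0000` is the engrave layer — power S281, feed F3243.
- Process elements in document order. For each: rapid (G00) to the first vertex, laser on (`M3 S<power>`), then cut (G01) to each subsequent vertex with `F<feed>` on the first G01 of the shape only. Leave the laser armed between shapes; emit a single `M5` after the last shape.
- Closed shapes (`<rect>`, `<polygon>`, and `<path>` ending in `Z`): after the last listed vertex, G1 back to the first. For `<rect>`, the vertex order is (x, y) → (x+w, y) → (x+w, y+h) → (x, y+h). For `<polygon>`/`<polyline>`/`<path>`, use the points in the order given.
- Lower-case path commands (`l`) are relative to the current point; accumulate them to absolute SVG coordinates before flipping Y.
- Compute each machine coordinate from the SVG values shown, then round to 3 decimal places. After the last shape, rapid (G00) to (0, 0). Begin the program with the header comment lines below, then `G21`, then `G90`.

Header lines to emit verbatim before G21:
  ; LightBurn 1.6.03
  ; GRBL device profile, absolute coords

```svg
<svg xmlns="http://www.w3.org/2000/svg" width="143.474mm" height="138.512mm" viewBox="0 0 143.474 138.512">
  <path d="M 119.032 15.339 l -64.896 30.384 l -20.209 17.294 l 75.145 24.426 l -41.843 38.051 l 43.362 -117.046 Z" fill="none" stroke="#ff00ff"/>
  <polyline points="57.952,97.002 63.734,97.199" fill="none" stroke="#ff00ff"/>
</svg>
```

; LightBurn 1.6.03
; GRBL device profile, absolute coords
G21
G90
G00 X119.032 Y123.173
M3 S582
G01 X54.136 Y92.789 F1732
G01 X33.927 Y75.495
G01 X109.072 Y51.069
G01 X67.229 Y13.018
G01 X110.591 Y130.064
G01 X119.032 Y123.173
G00 X57.952 Y41.510
M3 S582
G01 X63.734 Y41.313 F1732
M5
G00 X0.000 Y0.000

Since the viewBox matches the mm dimensions, user units are millimetres directly. The only transform is the Y-flip y_m = 138.512 − y_svg.

Shape 1 is a closed polygon drawn with `<path>`. Its stroke #ff00ff means score at S582, F1732. After flipping Y the toolpath is (119.032,123.173) → (54.136,92.789) → (33.927,75.495) → (109.072,51.069) → (67.229,13.018) → (110.591,130.064) → (119.032,123.173), returning to the start.

Shape 2 is a line segment drawn with `<polyline>`. Its stroke #ff00ff means score at S582, F1732. After flipping Y the toolpath is (57.952,41.510) → (63.734,41.313).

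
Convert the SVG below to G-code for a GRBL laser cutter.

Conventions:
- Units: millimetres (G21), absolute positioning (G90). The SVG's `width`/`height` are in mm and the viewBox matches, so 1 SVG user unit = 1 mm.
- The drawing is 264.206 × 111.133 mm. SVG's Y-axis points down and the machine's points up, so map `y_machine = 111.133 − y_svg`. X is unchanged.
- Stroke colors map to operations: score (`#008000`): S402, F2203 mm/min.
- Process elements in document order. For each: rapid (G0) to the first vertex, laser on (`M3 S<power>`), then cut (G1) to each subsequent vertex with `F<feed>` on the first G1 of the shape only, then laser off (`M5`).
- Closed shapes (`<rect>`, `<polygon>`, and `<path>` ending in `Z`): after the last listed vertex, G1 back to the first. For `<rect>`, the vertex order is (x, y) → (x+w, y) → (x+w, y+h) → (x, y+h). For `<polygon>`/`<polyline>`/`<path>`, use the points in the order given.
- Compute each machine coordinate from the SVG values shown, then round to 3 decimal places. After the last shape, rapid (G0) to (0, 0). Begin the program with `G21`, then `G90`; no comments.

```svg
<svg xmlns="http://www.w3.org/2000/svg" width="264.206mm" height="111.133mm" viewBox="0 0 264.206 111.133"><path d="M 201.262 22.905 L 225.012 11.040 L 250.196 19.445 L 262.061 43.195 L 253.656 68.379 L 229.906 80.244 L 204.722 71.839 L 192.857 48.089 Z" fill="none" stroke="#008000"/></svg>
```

G21
G90
G0 X201.262 Y88.228
M3 S402
G1 X225.012 Y100.093 F2203
G1 X250.196 Y91.688
G1 X262.061 Y67.938
G1 X253.656 Y42.754
G1 X229.906 Y30.889
G1 X204.722 Y39.294
G1 X192.857 Y63.044
G1 X201.262 Y88.228
M5
G0 X0.000 Y0.000

1 u = 1 mm; y_m = 111.133 − y.

[1] `<path>` regular polygon, #008000→score S402 F2203: (201.262,88.228) → (225.012,100.093) → (250.196,91.688) → (262.061,67.938) → (253.656,42.754) → (229.906,30.889) → (204.722,39.294) → (192.857,63.044) → (201.262,88.228) (closed)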